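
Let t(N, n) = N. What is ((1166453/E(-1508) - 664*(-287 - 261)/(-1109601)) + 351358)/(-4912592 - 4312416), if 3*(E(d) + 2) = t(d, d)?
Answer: -586375479723245/15497422246137312 ≈ -0.037837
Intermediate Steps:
E(d) = -2 + d/3
((1166453/E(-1508) - 664*(-287 - 261)/(-1109601)) + 351358)/(-4912592 - 4312416) = ((1166453/(-2 + (1/3)*(-1508)) - 664*(-287 - 261)/(-1109601)) + 351358)/(-4912592 - 4312416) = ((1166453/(-2 - 1508/3) - 664*(-548)*(-1/1109601)) + 351358)/(-9225008) = ((1166453/(-1514/3) + 363872*(-1/1109601)) + 351358)*(-1/9225008) = ((1166453*(-3/1514) - 363872/1109601) + 351358)*(-1/9225008) = ((-3499359/1514 - 363872/1109601) + 351358)*(-1/9225008) = (-3883443147967/1679935914 + 351358)*(-1/9225008) = (586375479723245/1679935914)*(-1/9225008) = -586375479723245/15497422246137312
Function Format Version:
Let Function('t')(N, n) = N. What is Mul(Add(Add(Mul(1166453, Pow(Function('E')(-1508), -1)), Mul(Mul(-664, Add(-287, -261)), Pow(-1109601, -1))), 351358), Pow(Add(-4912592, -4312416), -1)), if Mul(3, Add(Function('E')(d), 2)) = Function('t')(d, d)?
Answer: Rational(-586375479723245, 15497422246137312) ≈ -0.037837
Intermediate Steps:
Function('E')(d) = Add(-2, Mul(Rational(1, 3), d))
Mul(Add(Add(Mul(1166453, Pow(Function('E')(-1508), -1)), Mul(Mul(-664, Add(-287, -261)), Pow(-1109601, -1))), 351358), Pow(Add(-4912592, -4312416), -1)) = Mul(Add(Add(Mul(1166453, Pow(Add(-2, Mul(Rational(1, 3), -1508)), -1)), Mul(Mul(-664, Add(-287, -261)), Pow(-1109601, -1))), 351358), Pow(Add(-4912592, -4312416), -1)) = Mul(Add(Add(Mul(1166453, Pow(Add(-2, Rational(-1508, 3)), -1)), Mul(Mul(-664, -548), Rational(-1, 1109601))), 351358), Pow(-9225008, -1)) = Mul(Add(Add(Mul(1166453, Pow(Rational(-1514, 3), -1)), Mul(363872, Rational(-1, 1109601))), 351358), Rational(-1, 9225008)) = Mul(Add(Add(Mul(1166453, Rational(-3, 1514)), Rational(-363872, 1109601)), 351358), Rational(-1, 9225008)) = Mul(Add(Add(Rational(-3499359, 1514), Rational(-363872, 1109601)), 351358), Rational(-1, 9225008)) = Mul(Add(Rational(-3883443147967, 1679935914), 351358), Rational(-1, 9225008)) = Mul(Rational(586375479723245, 1679935914), Rational(-1, 9225008)) = Rational(-586375479723245, 15497422246137312)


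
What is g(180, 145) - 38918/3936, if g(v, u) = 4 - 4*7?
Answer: -66691/1968 ≈ -33.888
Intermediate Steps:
g(v, u) = -24 (g(v, u) = 4 - 28 = -24)
g(180, 145) - 38918/3936 = -24 - 38918/3936 = -24 - 1*19459/1968 = -24 - 19459/1968 = -66691/1968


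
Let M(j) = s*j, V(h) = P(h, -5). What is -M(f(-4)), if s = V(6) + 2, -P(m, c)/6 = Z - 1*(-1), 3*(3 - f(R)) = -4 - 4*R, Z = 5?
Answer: -34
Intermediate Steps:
f(R) = 13/3 + 4*R/3 (f(R) = 3 - (-4 - 4*R)/3 = 3 + (4/3 + 4*R/3) = 13/3 + 4*R/3)
P(m, c) = -36 (P(m, c) = -6*(5 - 1*(-1)) = -6*(5 + 1) = -6*6 = -36)
V(h) = -36
s = -34 (s = -36 + 2 = -34)
M(j) = -34*j
-M(f(-4)) = -(-34)*(13/3 + (4/3)*(-4)) = -(-34)*(13/3 - 16/3) = -(-34)*(-1) = -1*34 = -34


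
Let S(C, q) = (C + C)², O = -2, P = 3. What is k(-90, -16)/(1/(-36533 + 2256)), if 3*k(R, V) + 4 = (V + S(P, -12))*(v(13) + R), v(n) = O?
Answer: 63206788/3 ≈ 2.1069e+7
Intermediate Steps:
v(n) = -2
S(C, q) = 4*C² (S(C, q) = (2*C)² = 4*C²)
k(R, V) = -4/3 + (-2 + R)*(36 + V)/3 (k(R, V) = -4/3 + ((V + 4*3²)*(-2 + R))/3 = -4/3 + ((V + 4*9)*(-2 + R))/3 = -4/3 + ((V + 36)*(-2 + R))/3 = -4/3 + ((36 + V)*(-2 + R))/3 = -4/3 + ((-2 + R)*(36 + V))/3 = -4/3 + (-2 + R)*(36 + V)/3)
k(-90, -16)/(1/(-36533 + 2256)) = (-76/3 + 12*(-90) - ⅔*(-16) + (⅓)*(-90)*(-16))/(1/(-36533 + 2256)) = (-76/3 - 1080 + 32/3 + 480)/(1/(-34277)) = -1844/(3*(-1/34277)) = -1844/3*(-34277) = 63206788/3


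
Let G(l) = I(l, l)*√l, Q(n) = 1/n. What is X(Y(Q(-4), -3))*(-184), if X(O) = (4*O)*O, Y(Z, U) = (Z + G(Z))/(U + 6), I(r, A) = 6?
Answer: 6578/9 + 368*I/3 ≈ 730.89 + 122.67*I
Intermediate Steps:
G(l) = 6*√l
Y(Z, U) = (Z + 6*√Z)/(6 + U) (Y(Z, U) = (Z + 6*√Z)/(U + 6) = (Z + 6*√Z)/(6 + U))
X(O) = 4*O²
X(Y(Q(-4), -3))*(-184) = (4*((1/(-4) + 6*√(1/(-4)))/(6 - 3))²)*(-184) = (4*((-¼ + 6*√(-¼))/3)²)*(-184) = (4*((-¼ + 6*(I/2))/3)²)*(-184) = (4*((-¼ + 3*I)/3)²)*(-184) = (4*(-1/12 + I)²)*(-184) = -736*(-1/12 + I)²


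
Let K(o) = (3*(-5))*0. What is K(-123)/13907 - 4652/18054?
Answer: -2326/9027 ≈ -0.25767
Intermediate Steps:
K(o) = 0 (K(o) = -15*0 = 0)
K(-123)/13907 - 4652/18054 = 0/13907 - 4652/18054 = 0*(1/13907) - 4652*1/18054 = 0 - 2326/9027 = -2326/9027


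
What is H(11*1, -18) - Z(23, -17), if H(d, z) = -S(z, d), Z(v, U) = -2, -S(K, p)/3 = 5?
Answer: 17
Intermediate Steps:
S(K, p) = -15 (S(K, p) = -3*5 = -15)
H(d, z) = 15 (H(d, z) = -1*(-15) = 15)
H(11*1, -18) - Z(23, -17) = 15 - 1*(-2) = 15 + 2 = 17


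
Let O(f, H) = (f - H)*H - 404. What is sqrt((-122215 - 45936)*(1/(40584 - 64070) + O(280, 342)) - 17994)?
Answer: sqrt(2004148918785289930)/23486 ≈ 60278.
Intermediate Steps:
O(f, H) = -404 + H*(f - H) (O(f, H) = H*(f - H) - 404 = -404 + H*(f - H))
sqrt((-122215 - 45936)*(1/(40584 - 64070) + O(280, 342)) - 17994) = sqrt((-122215 - 45936)*(1/(40584 - 64070) + (-404 - 1*342**2 + 342*280)) - 17994) = sqrt(-168151*(1/(-23486) + (-404 - 1*116964 + 95760)) - 17994) = sqrt(-168151*(-1/23486 + (-404 - 116964 + 95760)) - 17994) = sqrt(-168151*(-1/23486 - 21608) - 17994) = sqrt(-168151*(-507485489/23486) - 17994) = sqrt(85334192460839/23486 - 17994) = sqrt(85333769853755/23486) = sqrt(2004148918785289930)/23486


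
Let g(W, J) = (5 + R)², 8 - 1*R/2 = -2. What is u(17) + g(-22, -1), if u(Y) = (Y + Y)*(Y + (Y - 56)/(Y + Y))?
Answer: 1164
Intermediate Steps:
R = 20 (R = 16 - 2*(-2) = 16 + 4 = 20)
g(W, J) = 625 (g(W, J) = (5 + 20)² = 25² = 625)
u(Y) = 2*Y*(Y + (-56 + Y)/(2*Y)) (u(Y) = (2*Y)*(Y + (-56 + Y)/((2*Y))) = (2*Y)*(Y + (-56 + Y)*(1/(2*Y))) = (2*Y)*(Y + (-56 + Y)/(2*Y)) = 2*Y*(Y + (-56 + Y)/(2*Y)))
u(17) + g(-22, -1) = (-56 + 17 + 2*17²) + 625 = (-56 + 17 + 2*289) + 625 = (-56 + 17 + 578) + 625 = 539 + 625 = 1164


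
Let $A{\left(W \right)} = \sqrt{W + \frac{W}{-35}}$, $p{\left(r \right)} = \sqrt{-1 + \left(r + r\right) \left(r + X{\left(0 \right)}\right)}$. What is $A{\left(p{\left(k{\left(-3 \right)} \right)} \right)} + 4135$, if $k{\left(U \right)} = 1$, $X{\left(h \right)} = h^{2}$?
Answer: $4135 + \frac{\sqrt{1190}}{35} \approx 4136.0$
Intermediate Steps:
$p{\left(r \right)} = \sqrt{-1 + 2 r^{2}}$ ($p{\left(r \right)} = \sqrt{-1 + \left(r + r\right) \left(r + 0^{2}\right)} = \sqrt{-1 + 2 r \left(r + 0\right)} = \sqrt{-1 + 2 r r} = \sqrt{-1 + 2 r^{2}}$)
$A{\left(W \right)} = \frac{\sqrt{1190} \sqrt{W}}{35}$ ($A{\left(W \right)} = \sqrt{W + W \left(- \frac{1}{35}\right)} = \sqrt{W - \frac{W}{35}} = \sqrt{\frac{34 W}{35}} = \frac{\sqrt{1190} \sqrt{W}}{35}$)
$A{\left(p{\left(k{\left(-3 \right)} \right)} \right)} + 4135 = \frac{\sqrt{1190} \sqrt{\sqrt{-1 + 2 \cdot 1^{2}}}}{35} + 4135 = \frac{\sqrt{1190} \sqrt{\sqrt{-1 + 2 \cdot 1}}}{35} + 4135 = \frac{\sqrt{1190} \sqrt{\sqrt{-1 + 2}}}{35} + 4135 = \frac{\sqrt{1190} \sqrt{\sqrt{1}}}{35} + 4135 = \frac{\sqrt{1190} \sqrt{1}}{35} + 4135 = \frac{1}{35} \sqrt{1190} \cdot 1 + 4135 = \frac{\sqrt{1190}}{35} + 4135 = 4135 + \frac{\sqrt{1190}}{35}$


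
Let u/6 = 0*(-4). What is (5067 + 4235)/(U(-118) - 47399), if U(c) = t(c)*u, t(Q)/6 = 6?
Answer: -9302/47399 ≈ -0.19625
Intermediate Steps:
t(Q) = 36 (t(Q) = 6*6 = 36)
u = 0 (u = 6*(0*(-4)) = 6*0 = 0)
U(c) = 0 (U(c) = 36*0 = 0)
(5067 + 4235)/(U(-118) - 47399) = (5067 + 4235)/(0 - 47399) = 9302/(-47399) = 9302*(-1/47399) = -9302/47399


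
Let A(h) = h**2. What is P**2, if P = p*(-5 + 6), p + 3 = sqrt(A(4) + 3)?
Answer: (3 - sqrt(19))**2 ≈ 1.8466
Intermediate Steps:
p = -3 + sqrt(19) (p = -3 + sqrt(4**2 + 3) = -3 + sqrt(16 + 3) = -3 + sqrt(19) ≈ 1.3589)
P = -3 + sqrt(19) (P = (-3 + sqrt(19))*(-5 + 6) = (-3 + sqrt(19))*1 = -3 + sqrt(19) ≈ 1.3589)
P**2 = (-3 + sqrt(19))**2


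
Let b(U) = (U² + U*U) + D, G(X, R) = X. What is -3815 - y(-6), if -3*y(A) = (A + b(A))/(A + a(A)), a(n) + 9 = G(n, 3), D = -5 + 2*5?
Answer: -240416/63 ≈ -3816.1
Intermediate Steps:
D = 5 (D = -5 + 10 = 5)
a(n) = -9 + n
b(U) = 5 + 2*U² (b(U) = (U² + U*U) + 5 = (U² + U²) + 5 = 2*U² + 5 = 5 + 2*U²)
y(A) = -(5 + A + 2*A²)/(3*(-9 + 2*A)) (y(A) = -(A + (5 + 2*A²))/(3*(A + (-9 + A))) = -(5 + A + 2*A²)/(3*(-9 + 2*A)))
-3815 - y(-6) = -3815 - (-5 - 1*(-6) - 2*(-6)²)/(3*(-9 + 2*(-6))) = -3815 - (-5 + 6 - 2*36)/(3*(-9 - 12)) = -3815 - (-5 + 6 - 72)/(3*(-21)) = -3815 - (-1)*(-71)/(3*21) = -3815 - 1*71/63 = -3815 - 71/63 = -240416/63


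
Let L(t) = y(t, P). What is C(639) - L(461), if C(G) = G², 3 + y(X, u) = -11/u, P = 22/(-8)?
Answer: 408320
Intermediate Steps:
P = -11/4 (P = 22*(-⅛) = -11/4 ≈ -2.7500)
y(X, u) = -3 - 11/u
L(t) = 1 (L(t) = -3 - 11/(-11/4) = -3 - 11*(-4/11) = -3 + 4 = 1)
C(639) - L(461) = 639² - 1*1 = 408321 - 1 = 408320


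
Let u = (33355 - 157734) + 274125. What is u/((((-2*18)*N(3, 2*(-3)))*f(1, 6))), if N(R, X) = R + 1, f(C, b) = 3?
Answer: -74873/216 ≈ -346.63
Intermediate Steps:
N(R, X) = 1 + R
u = 149746 (u = -124379 + 274125 = 149746)
u/((((-2*18)*N(3, 2*(-3)))*f(1, 6))) = 149746/((((-2*18)*(1 + 3))*3)) = 149746/((-36*4*3)) = 149746/((-144*3)) = 149746/(-432) = 149746*(-1/432) = -74873/216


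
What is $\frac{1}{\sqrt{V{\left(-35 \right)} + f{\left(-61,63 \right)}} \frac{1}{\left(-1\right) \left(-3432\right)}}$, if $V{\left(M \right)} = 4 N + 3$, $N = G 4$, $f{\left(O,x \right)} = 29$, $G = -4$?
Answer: $- 429 i \sqrt{2} \approx - 606.7 i$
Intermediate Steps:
$N = -16$ ($N = \left(-4\right) 4 = -16$)
$V{\left(M \right)} = -61$ ($V{\left(M \right)} = 4 \left(-16\right) + 3 = -64 + 3 = -61$)
$\frac{1}{\sqrt{V{\left(-35 \right)} + f{\left(-61,63 \right)}} \frac{1}{\left(-1\right) \left(-3432\right)}} = \frac{1}{\sqrt{-61 + 29} \frac{1}{\left(-1\right) \left(-3432\right)}} = \frac{1}{\sqrt{-32} \cdot \frac{1}{3432}} = \frac{1}{4 i \sqrt{2} \cdot \frac{1}{3432}} = \frac{1}{\frac{1}{858} i \sqrt{2}} = - 429 i \sqrt{2}$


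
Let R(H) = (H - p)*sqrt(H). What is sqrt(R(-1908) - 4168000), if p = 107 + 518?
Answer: sqrt(-4168000 - 15198*I*sqrt(53)) ≈ 27.1 - 2041.7*I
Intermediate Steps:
p = 625
R(H) = sqrt(H)*(-625 + H) (R(H) = (H - 1*625)*sqrt(H) = (H - 625)*sqrt(H) = (-625 + H)*sqrt(H) = sqrt(H)*(-625 + H))
sqrt(R(-1908) - 4168000) = sqrt(sqrt(-1908)*(-625 - 1908) - 4168000) = sqrt((6*I*sqrt(53))*(-2533) - 4168000) = sqrt(-15198*I*sqrt(53) - 4168000) = sqrt(-4168000 - 15198*I*sqrt(53))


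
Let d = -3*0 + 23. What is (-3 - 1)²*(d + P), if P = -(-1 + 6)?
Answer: 288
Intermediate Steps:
P = -5 (P = -1*5 = -5)
d = 23 (d = 0 + 23 = 23)
(-3 - 1)²*(d + P) = (-3 - 1)²*(23 - 5) = (-4)²*18 = 16*18 = 288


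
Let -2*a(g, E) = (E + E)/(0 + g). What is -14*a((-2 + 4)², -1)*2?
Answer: -7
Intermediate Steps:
a(g, E) = -E/g (a(g, E) = -(E + E)/(2*(0 + g)) = -2*E/(2*g) = -E/g)
-14*a((-2 + 4)², -1)*2 = -(-14)*(-1)/((-2 + 4)²)*2 = -(-14)*(-1)/(2²)*2 = -(-14)*(-1)/4*2 = -14*¼*2 = -7/2*2 = -7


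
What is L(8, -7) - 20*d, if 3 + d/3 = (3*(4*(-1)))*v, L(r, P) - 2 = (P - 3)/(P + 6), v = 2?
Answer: 1632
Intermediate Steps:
L(r, P) = 2 + (-3 + P)/(6 + P) (L(r, P) = 2 + (P - 3)/(P + 6) = 2 + (-3 + P)/(6 + P))
d = -81 (d = -9 + 3*((3*(4*(-1)))*2) = -9 + 3*((3*(-4))*2) = -9 + 3*(-12*2) = -9 + 3*(-24) = -9 - 72 = -81)
L(8, -7) - 20*d = 3*(3 - 7)/(6 - 7) - 20*(-81) = 3*(-4)/(-1) + 1620 = 3*(-1)*(-4) + 1620 = 12 + 1620 = 1632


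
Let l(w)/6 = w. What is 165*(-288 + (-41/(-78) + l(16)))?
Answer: -821425/26 ≈ -31593.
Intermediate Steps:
l(w) = 6*w
165*(-288 + (-41/(-78) + l(16))) = 165*(-288 + (-41/(-78) + 6*16)) = 165*(-288 + (-41*(-1/78) + 96)) = 165*(-288 + (41/78 + 96)) = 165*(-288 + 7529/78) = 165*(-14935/78) = -821425/26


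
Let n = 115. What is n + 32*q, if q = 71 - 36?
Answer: 1235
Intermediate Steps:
q = 35
n + 32*q = 115 + 32*35 = 115 + 1120 = 1235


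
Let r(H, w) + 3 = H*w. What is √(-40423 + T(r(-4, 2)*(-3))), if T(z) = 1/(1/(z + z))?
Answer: I*√40357 ≈ 200.89*I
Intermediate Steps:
r(H, w) = -3 + H*w
T(z) = 2*z (T(z) = 1/(1/(2*z)) = 2*z)
√(-40423 + T(r(-4, 2)*(-3))) = √(-40423 + 2*((-3 - 4*2)*(-3))) = √(-40423 + 2*((-3 - 8)*(-3))) = √(-40423 + 2*(-11*(-3))) = √(-40423 + 2*33) = √(-40423 + 66) = √(-40357) = I*√40357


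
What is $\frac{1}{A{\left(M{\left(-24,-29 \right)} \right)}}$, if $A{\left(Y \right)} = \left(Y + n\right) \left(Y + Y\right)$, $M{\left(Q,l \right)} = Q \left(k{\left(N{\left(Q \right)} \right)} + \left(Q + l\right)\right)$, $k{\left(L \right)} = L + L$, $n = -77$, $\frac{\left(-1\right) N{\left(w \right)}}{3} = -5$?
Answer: $\frac{1}{524400} \approx 1.9069 \cdot 10^{-6}$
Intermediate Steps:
$N{\left(w \right)} = 15$ ($N{\left(w \right)} = \left(-3\right) \left(-5\right) = 15$)
$k{\left(L \right)} = 2 L$
$M{\left(Q,l \right)} = Q \left(30 + Q + l\right)$ ($M{\left(Q,l \right)} = Q \left(2 \cdot 15 + \left(Q + l\right)\right) = Q \left(30 + \left(Q + l\right)\right) = Q \left(30 + Q + l\right)$)
$A{\left(Y \right)} = 2 Y \left(-77 + Y\right)$ ($A{\left(Y \right)} = \left(Y - 77\right) \left(Y + Y\right) = \left(-77 + Y\right) 2 Y = 2 Y \left(-77 + Y\right)$)
$\frac{1}{A{\left(M{\left(-24,-29 \right)} \right)}} = \frac{1}{2 \left(- 24 \left(30 - 24 - 29\right)\right) \left(-77 - 24 \left(30 - 24 - 29\right)\right)} = \frac{1}{2 \left(\left(-24\right) \left(-23\right)\right) \left(-77 - -552\right)} = \frac{1}{2 \cdot 552 \left(-77 + 552\right)} = \frac{1}{2 \cdot 552 \cdot 475} = \frac{1}{524400}$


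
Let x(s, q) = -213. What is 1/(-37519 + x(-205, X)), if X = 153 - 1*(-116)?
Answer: -1/37732 ≈ -2.6503e-5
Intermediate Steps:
X = 269 (X = 153 + 116 = 269)
1/(-37519 + x(-205, X)) = 1/(-37519 - 213) = 1/(-37732) = -1/37732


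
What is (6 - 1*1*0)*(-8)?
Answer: -48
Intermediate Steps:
(6 - 1*1*0)*(-8) = (6 - 1*0)*(-8) = (6 + 0)*(-8) = 6*(-8) = -48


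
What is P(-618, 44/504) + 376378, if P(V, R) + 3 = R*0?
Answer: 376375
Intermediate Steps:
P(V, R) = -3 (P(V, R) = -3 + R*0 = -3 + 0 = -3)
P(-618, 44/504) + 376378 = -3 + 376378 = 376375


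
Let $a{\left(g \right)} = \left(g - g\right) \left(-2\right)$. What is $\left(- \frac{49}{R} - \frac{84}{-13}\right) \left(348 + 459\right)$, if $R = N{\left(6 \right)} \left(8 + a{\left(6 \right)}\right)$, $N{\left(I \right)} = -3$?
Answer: $\frac{713657}{104} \approx 6862.1$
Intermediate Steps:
$a{\left(g \right)} = 0$ ($a{\left(g \right)} = 0 \left(-2\right) = 0$)
$R = -24$ ($R = - 3 \left(8 + 0\right) = \left(-3\right) 8 = -24$)
$\left(- \frac{49}{R} - \frac{84}{-13}\right) \left(348 + 459\right) = \left(- \frac{49}{-24} - \frac{84}{-13}\right) \left(348 + 459\right) = \left(\left(-49\right) \left(- \frac{1}{24}\right) - - \frac{84}{13}\right) 807 = \left(\frac{49}{24} + \frac{84}{13}\right) 807 = \frac{2653}{312} \cdot 807 = \frac{713657}{104}$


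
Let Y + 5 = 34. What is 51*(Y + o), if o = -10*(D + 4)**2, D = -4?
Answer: 1479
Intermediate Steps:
Y = 29 (Y = -5 + 34 = 29)
o = 0 (o = -10*(-4 + 4)**2 = -10*0**2 = -10*0 = 0)
51*(Y + o) = 51*(29 + 0) = 51*29 = 1479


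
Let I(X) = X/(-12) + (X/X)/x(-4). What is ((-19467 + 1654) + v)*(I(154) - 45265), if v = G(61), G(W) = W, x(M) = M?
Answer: 2411329606/3 ≈ 8.0378e+8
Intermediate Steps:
v = 61
I(X) = -¼ - X/12 (I(X) = X/(-12) + (X/X)/(-4) = X*(-1/12) + 1*(-¼) = -X/12 - ¼ = -¼ - X/12)
((-19467 + 1654) + v)*(I(154) - 45265) = ((-19467 + 1654) + 61)*((-¼ - 1/12*154) - 45265) = (-17813 + 61)*((-¼ - 77/6) - 45265) = -17752*(-157/12 - 45265) = -17752*(-543337/12) = 2411329606/3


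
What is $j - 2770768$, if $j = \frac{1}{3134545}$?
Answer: $- \frac{8685096980559}{3134545} \approx -2.7708 \cdot 10^{6}$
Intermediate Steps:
$j = \frac{1}{3134545} \approx 3.1903 \cdot 10^{-7}$
$j - 2770768 = \frac{1}{3134545} - 2770768 = - \frac{8685096980559}{3134545}$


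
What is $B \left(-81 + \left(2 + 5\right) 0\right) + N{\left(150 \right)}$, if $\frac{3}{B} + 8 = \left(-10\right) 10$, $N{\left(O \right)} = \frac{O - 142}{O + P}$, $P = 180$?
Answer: $\frac{1501}{660} \approx 2.2742$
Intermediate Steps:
$N{\left(O \right)} = \frac{-142 + O}{180 + O}$ ($N{\left(O \right)} = \frac{O - 142}{O + 180} = \frac{-142 + O}{180 + O}$)
$B = - \frac{1}{36}$ ($B = \frac{3}{-8 - 100} = \frac{3}{-108} = 3 \left(- \frac{1}{108}\right) = - \frac{1}{36} \approx -0.027778$)
$B \left(-81 + \left(2 + 5\right) 0\right) + N{\left(150 \right)} = - \frac{-81 + \left(2 + 5\right) 0}{36} + \frac{-142 + 150}{180 + 150} = - \frac{-81 + 7 \cdot 0}{36} + \frac{1}{330} \cdot 8 = - \frac{-81 + 0}{36} + \frac{1}{330} \cdot 8 = \left(- \frac{1}{36}\right) \left(-81\right) + \frac{4}{165} = \frac{9}{4} + \frac{4}{165} = \frac{1501}{660}$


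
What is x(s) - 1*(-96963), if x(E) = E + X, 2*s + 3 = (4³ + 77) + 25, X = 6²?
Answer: 194161/2 ≈ 97081.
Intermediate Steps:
X = 36
s = 163/2 (s = -3/2 + ((4³ + 77) + 25)/2 = -3/2 + ((64 + 77) + 25)/2 = -3/2 + (141 + 25)/2 = -3/2 + (½)*166 = -3/2 + 83 = 163/2 ≈ 81.500)
x(E) = 36 + E (x(E) = E + 36 = 36 + E)
x(s) - 1*(-96963) = (36 + 163/2) - 1*(-96963) = 235/2 + 96963 = 194161/2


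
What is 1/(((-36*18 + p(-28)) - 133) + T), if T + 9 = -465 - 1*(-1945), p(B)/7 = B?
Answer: 1/494 ≈ 0.0020243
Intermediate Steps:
p(B) = 7*B
T = 1471 (T = -9 + (-465 - 1*(-1945)) = -9 + (-465 + 1945) = -9 + 1480 = 1471)
1/(((-36*18 + p(-28)) - 133) + T) = 1/(((-36*18 + 7*(-28)) - 133) + 1471) = 1/(((-648 - 196) - 133) + 1471) = 1/((-844 - 133) + 1471) = 1/(-977 + 1471) = 1/494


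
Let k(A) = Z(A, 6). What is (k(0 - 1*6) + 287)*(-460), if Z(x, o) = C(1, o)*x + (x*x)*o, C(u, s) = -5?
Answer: -245180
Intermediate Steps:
Z(x, o) = -5*x + o*x² (Z(x, o) = -5*x + (x*x)*o = -5*x + x²*o = -5*x + o*x²)
k(A) = A*(-5 + 6*A)
(k(0 - 1*6) + 287)*(-460) = ((0 - 1*6)*(-5 + 6*(0 - 1*6)) + 287)*(-460) = ((0 - 6)*(-5 + 6*(0 - 6)) + 287)*(-460) = (-6*(-5 + 6*(-6)) + 287)*(-460) = (-6*(-5 - 36) + 287)*(-460) = (-6*(-41) + 287)*(-460) = (246 + 287)*(-460) = 533*(-460) = -245180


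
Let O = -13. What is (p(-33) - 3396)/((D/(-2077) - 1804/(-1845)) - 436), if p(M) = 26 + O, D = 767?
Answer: 316192095/40693867 ≈ 7.7700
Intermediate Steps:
p(M) = 13 (p(M) = 26 - 13 = 13)
(p(-33) - 3396)/((D/(-2077) - 1804/(-1845)) - 436) = (13 - 3396)/((767/(-2077) - 1804/(-1845)) - 436) = -3383/((767*(-1/2077) - 1804*(-1/1845)) - 436) = -3383/((-767/2077 + 44/45) - 436) = -3383/(56873/93465 - 436) = -3383/(-40693867/93465) = -3383*(-93465/40693867) = 316192095/40693867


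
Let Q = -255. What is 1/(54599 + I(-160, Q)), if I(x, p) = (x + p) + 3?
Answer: 1/54187 ≈ 1.8455e-5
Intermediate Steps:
I(x, p) = 3 + p + x (I(x, p) = (p + x) + 3 = 3 + p + x)
1/(54599 + I(-160, Q)) = 1/(54599 + (3 - 255 - 160)) = 1/(54599 - 412) = 1/54187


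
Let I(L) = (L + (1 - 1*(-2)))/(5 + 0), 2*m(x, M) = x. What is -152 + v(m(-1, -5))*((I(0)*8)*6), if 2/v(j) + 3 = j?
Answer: -5896/35 ≈ -168.46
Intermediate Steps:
m(x, M) = x/2
v(j) = 2/(-3 + j)
I(L) = ⅗ + L/5 (I(L) = (L + (1 + 2))/5 = (L + 3)*(⅕) = (3 + L)*(⅕) = ⅗ + L/5)
-152 + v(m(-1, -5))*((I(0)*8)*6) = -152 + (2/(-3 + (½)*(-1)))*(((⅗ + (⅕)*0)*8)*6) = -152 + (2/(-3 - ½))*(((⅗ + 0)*8)*6) = -152 + (2/(-7/2))*(((⅗)*8)*6) = -152 + (2*(-2/7))*((24/5)*6) = -152 - 4/7*144/5 = -152 - 576/35 = -5896/35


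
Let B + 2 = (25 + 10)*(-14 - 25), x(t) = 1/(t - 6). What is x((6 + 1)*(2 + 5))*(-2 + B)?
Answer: -1369/43 ≈ -31.837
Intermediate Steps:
x(t) = 1/(-6 + t)
B = -1367 (B = -2 + (25 + 10)*(-14 - 25) = -2 + 35*(-39) = -2 - 1365 = -1367)
x((6 + 1)*(2 + 5))*(-2 + B) = (-2 - 1367)/(-6 + (6 + 1)*(2 + 5)) = -1369/(-6 + 7*7) = -1369/(-6 + 49) = -1369/43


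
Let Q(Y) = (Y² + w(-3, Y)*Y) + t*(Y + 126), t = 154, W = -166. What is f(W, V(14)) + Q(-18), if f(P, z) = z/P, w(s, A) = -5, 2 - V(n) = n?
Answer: 1414824/83 ≈ 17046.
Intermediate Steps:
V(n) = 2 - n
Q(Y) = 19404 + Y² + 149*Y (Q(Y) = (Y² - 5*Y) + 154*(Y + 126) = (Y² - 5*Y) + 154*(126 + Y) = (Y² - 5*Y) + (19404 + 154*Y) = 19404 + Y² + 149*Y)
f(W, V(14)) + Q(-18) = (2 - 1*14)/(-166) + (19404 + (-18)² + 149*(-18)) = (2 - 14)*(-1/166) + (19404 + 324 - 2682) = -12*(-1/166) + 17046 = 6/83 + 17046 = 1414824/83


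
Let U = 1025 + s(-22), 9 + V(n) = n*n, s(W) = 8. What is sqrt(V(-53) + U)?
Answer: sqrt(3833) ≈ 61.911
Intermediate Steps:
V(n) = -9 + n**2 (V(n) = -9 + n*n = -9 + n**2)
U = 1033 (U = 1025 + 8 = 1033)
sqrt(V(-53) + U) = sqrt((-9 + (-53)**2) + 1033) = sqrt((-9 + 2809) + 1033) = sqrt(2800 + 1033) = sqrt(3833)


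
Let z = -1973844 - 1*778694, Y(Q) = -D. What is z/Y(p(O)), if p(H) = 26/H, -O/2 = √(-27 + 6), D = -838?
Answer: -1376269/419 ≈ -3284.7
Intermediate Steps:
O = -2*I*√21 (O = -2*√(-27 + 6) = -2*I*√21 ≈ -9.1651*I)
Y(Q) = 838 (Y(Q) = -1*(-838) = 838)
z = -2752538 (z = -1973844 - 778694 = -2752538)
z/Y(p(O)) = -2752538/838 = -2752538*1/838 = -1376269/419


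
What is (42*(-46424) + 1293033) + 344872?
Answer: -311903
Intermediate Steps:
(42*(-46424) + 1293033) + 344872 = (-1949808 + 1293033) + 344872 = -656775 + 344872 = -311903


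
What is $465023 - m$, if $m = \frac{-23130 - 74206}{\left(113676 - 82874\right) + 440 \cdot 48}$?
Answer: $\frac{12072510771}{25961} \approx 4.6503 \cdot 10^{5}$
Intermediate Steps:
$m = - \frac{48668}{25961}$ ($m = - \frac{97336}{30802 + 21120} = - \frac{97336}{51922} = \left(-97336\right) \frac{1}{51922} = - \frac{48668}{25961} \approx -1.8747$)
$465023 - m = 465023 - - \frac{48668}{25961} = 465023 + \frac{48668}{25961} = \frac{12072510771}{25961}$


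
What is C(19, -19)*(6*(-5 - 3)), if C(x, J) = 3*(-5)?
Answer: 720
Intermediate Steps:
C(x, J) = -15
C(19, -19)*(6*(-5 - 3)) = -90*(-5 - 3) = -90*(-8) = -15*(-48) = 720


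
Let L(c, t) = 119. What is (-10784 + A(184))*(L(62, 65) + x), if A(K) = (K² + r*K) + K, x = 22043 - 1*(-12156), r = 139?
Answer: 1675816576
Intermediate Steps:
x = 34199 (x = 22043 + 12156 = 34199)
A(K) = K² + 140*K (A(K) = (K² + 139*K) + K = K² + 140*K)
(-10784 + A(184))*(L(62, 65) + x) = (-10784 + 184*(140 + 184))*(119 + 34199) = (-10784 + 184*324)*34318 = (-10784 + 59616)*34318 = 48832*34318 = 1675816576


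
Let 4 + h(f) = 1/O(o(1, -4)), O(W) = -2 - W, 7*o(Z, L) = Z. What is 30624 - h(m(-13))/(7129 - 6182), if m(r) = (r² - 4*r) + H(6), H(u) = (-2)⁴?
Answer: 435013987/14205 ≈ 30624.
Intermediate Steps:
H(u) = 16
m(r) = 16 + r² - 4*r (m(r) = (r² - 4*r) + 16 = 16 + r² - 4*r)
o(Z, L) = Z/7
h(f) = -67/15 (h(f) = -4 + 1/(-2 - 1/7) = -4 + 1/(-2 - 1*⅐) = -4 + 1/(-2 - ⅐) = -4 + 1/(-15/7) = -4 - 7/15 = -67/15)
30624 - h(m(-13))/(7129 - 6182) = 30624 - (-67)/(15*(7129 - 6182)) = 30624 - (-67)/(15*947) = 30624 - 1*(-67/14205) = 30624 + 67/14205 = 435013987/14205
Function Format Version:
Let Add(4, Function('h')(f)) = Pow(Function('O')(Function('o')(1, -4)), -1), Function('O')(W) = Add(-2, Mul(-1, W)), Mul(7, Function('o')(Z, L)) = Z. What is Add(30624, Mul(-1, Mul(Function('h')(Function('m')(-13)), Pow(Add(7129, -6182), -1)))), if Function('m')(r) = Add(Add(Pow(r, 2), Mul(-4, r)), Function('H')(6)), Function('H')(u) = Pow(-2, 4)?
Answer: Rational(435013987, 14205) ≈ 30624.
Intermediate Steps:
Function('H')(u) = 16
Function('m')(r) = Add(16, Pow(r, 2), Mul(-4, r)) (Function('m')(r) = Add(Add(Pow(r, 2), Mul(-4, r)), 16) = Add(16, Pow(r, 2), Mul(-4, r)))
Function('o')(Z, L) = Mul(Rational(1, 7), Z)
Function('h')(f) = Rational(-67, 15) (Function('h')(f) = Add(-4, Pow(Add(-2, Mul(-1, Mul(Rational(1, 7), 1))), -1)) = Add(-4, Pow(Add(-2, Mul(-1, Rational(1, 7))), -1)) = Add(-4, Pow(Add(-2, Rational(-1, 7)), -1)) = Add(-4, Pow(Rational(-15, 7), -1)) = Add(-4, Rational(-7, 15)) = Rational(-67, 15))
Add(30624, Mul(-1, Mul(Function('h')(Function('m')(-13)), Pow(Add(7129, -6182), -1)))) = Add(30624, Mul(-1, Mul(Rational(-67, 15), Pow(Add(7129, -6182), -1)))) = Add(30624, Mul(-1, Mul(Rational(-67, 15), Pow(947, -1)))) = Add(30624, Mul(-1, Mul(Rational(-67, 15), Rational(1, 947)))) = Add(30624, Mul(-1, Rational(-67, 14205))) = Add(30624, Rational(67, 14205)) = Rational(435013987, 14205)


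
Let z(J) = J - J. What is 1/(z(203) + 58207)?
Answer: 1/58207 ≈ 1.7180e-5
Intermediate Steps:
z(J) = 0
1/(z(203) + 58207) = 1/(0 + 58207) = 1/58207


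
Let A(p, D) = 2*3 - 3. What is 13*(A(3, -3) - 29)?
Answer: -338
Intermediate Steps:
A(p, D) = 3 (A(p, D) = 6 - 3 = 3)
13*(A(3, -3) - 29) = 13*(3 - 29) = 13*(-26) = -338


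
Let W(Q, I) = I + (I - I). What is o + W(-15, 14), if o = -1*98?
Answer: -84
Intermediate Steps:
o = -98
W(Q, I) = I (W(Q, I) = I + 0 = I)
o + W(-15, 14) = -98 + 14 = -84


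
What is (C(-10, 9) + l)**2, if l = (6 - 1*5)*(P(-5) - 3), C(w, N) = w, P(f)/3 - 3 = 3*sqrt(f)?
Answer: (4 - 9*I*sqrt(5))**2 ≈ -389.0 - 161.0*I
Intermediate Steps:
P(f) = 9 + 9*sqrt(f) (P(f) = 9 + 3*(3*sqrt(f)) = 9 + 9*sqrt(f))
l = 6 + 9*I*sqrt(5) (l = (6 - 1*5)*((9 + 9*sqrt(-5)) - 3) = (6 - 5)*((9 + 9*(I*sqrt(5))) - 3) = 1*((9 + 9*I*sqrt(5)) - 3) = 1*(6 + 9*I*sqrt(5)) = 6 + 9*I*sqrt(5) ≈ 6.0 + 20.125*I)
(C(-10, 9) + l)**2 = (-10 + (6 + 9*I*sqrt(5)))**2 = (-4 + 9*I*sqrt(5))**2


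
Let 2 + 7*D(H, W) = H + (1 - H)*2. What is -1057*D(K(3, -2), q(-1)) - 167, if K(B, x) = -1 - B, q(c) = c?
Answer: -771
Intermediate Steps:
D(H, W) = -H/7 (D(H, W) = -2/7 + (H + (1 - H)*2)/7 = -2/7 + (H + (2 - 2*H))/7 = -2/7 + (2 - H)/7 = -2/7 + (2/7 - H/7) = -H/7)
-1057*D(K(3, -2), q(-1)) - 167 = -(-151)*(-1 - 1*3) - 167 = -(-151)*(-1 - 3) - 167 = -(-151)*(-4) - 167 = -1057*4/7 - 167 = -604 - 167 = -771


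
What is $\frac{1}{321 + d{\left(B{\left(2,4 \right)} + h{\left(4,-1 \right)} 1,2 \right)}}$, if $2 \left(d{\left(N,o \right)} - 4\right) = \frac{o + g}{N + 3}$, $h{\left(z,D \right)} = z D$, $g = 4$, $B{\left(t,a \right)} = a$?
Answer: $\frac{1}{326} \approx 0.0030675$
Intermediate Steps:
$h{\left(z,D \right)} = D z$
$d{\left(N,o \right)} = 4 + \frac{4 + o}{2 \left(3 + N\right)}$ ($d{\left(N,o \right)} = 4 + \frac{\left(o + 4\right) \frac{1}{N + 3}}{2} = 4 + \frac{\left(4 + o\right) \frac{1}{3 + N}}{2} = 4 + \frac{\frac{1}{3 + N} \left(4 + o\right)}{2} = 4 + \frac{4 + o}{2 \left(3 + N\right)}$)
$\frac{1}{321 + d{\left(B{\left(2,4 \right)} + h{\left(4,-1 \right)} 1,2 \right)}} = \frac{1}{321 + \frac{28 + 2 + 8 \left(4 + \left(-1\right) 4 \cdot 1\right)}{2 \left(3 + \left(4 + \left(-1\right) 4 \cdot 1\right)\right)}} = \frac{1}{321 + \frac{28 + 2 + 8 \left(4 - 4\right)}{2 \left(3 + \left(4 - 4\right)\right)}} = \frac{1}{321 + \frac{28 + 2 + 8 \cdot 0}{2 \left(3 + 0\right)}} = \frac{1}{321 + \frac{28 + 2 + 0}{2 \cdot 3}} = \frac{1}{321 + \frac{1}{2} \cdot \frac{1}{3} \cdot 30} = \frac{1}{321 + 5} = \frac{1}{326}$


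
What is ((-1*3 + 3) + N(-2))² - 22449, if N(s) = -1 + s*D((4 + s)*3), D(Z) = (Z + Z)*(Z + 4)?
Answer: 35632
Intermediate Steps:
D(Z) = 2*Z*(4 + Z) (D(Z) = (2*Z)*(4 + Z) = 2*Z*(4 + Z))
N(s) = -1 + 2*s*(12 + 3*s)*(16 + 3*s) (N(s) = -1 + s*(2*((4 + s)*3)*(4 + (4 + s)*3)) = -1 + s*(2*(12 + 3*s)*(4 + (12 + 3*s))) = -1 + s*(2*(12 + 3*s)*(16 + 3*s)) = -1 + 2*s*(12 + 3*s)*(16 + 3*s))
((-1*3 + 3) + N(-2))² - 22449 = ((-1*3 + 3) + (-1 + 6*(-2)*(4 - 2)*(16 + 3*(-2))))² - 22449 = ((-3 + 3) + (-1 + 6*(-2)*2*(16 - 6)))² - 22449 = (0 + (-1 + 6*(-2)*2*10))² - 22449 = (0 + (-1 - 240))² - 22449 = (0 - 241)² - 22449 = (-241)² - 22449 = 58081 - 22449 = 35632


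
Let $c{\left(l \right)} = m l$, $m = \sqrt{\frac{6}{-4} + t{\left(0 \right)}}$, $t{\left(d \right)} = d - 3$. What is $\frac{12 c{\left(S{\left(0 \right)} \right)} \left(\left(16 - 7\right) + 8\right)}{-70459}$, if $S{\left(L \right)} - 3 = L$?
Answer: $- \frac{918 i \sqrt{2}}{70459} \approx - 0.018426 i$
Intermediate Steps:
$t{\left(d \right)} = -3 + d$ ($t{\left(d \right)} = d - 3 = -3 + d$)
$S{\left(L \right)} = 3 + L$
$m = \frac{3 i \sqrt{2}}{2}$ ($m = \sqrt{\frac{6}{-4} + \left(-3 + 0\right)} = \sqrt{6 \left(- \frac{1}{4}\right) - 3} = \sqrt{- \frac{3}{2} - 3} = \sqrt{- \frac{9}{2}} = \frac{3 i \sqrt{2}}{2} \approx 2.1213 i$)
$c{\left(l \right)} = \frac{3 i l \sqrt{2}}{2}$ ($c{\left(l \right)} = \frac{3 i \sqrt{2}}{2} l = \frac{3 i l \sqrt{2}}{2}$)
$\frac{12 c{\left(S{\left(0 \right)} \right)} \left(\left(16 - 7\right) + 8\right)}{-70459} = \frac{12 \frac{3 i \left(3 + 0\right) \sqrt{2}}{2} \left(\left(16 - 7\right) + 8\right)}{-70459} = 12 \cdot \frac{3}{2} i 3 \sqrt{2} \left(9 + 8\right) \left(- \frac{1}{70459}\right) = 12 \frac{9 i \sqrt{2}}{2} \cdot 17 \left(- \frac{1}{70459}\right) = 54 i \sqrt{2} \cdot 17 \left(- \frac{1}{70459}\right) = 918 i \sqrt{2} \left(- \frac{1}{70459}\right) = - \frac{918 i \sqrt{2}}{70459}$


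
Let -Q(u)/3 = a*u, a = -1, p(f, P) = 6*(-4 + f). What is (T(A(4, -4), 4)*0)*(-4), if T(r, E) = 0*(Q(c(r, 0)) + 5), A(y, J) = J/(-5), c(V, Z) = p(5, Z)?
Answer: 0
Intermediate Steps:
p(f, P) = -24 + 6*f
c(V, Z) = 6 (c(V, Z) = -24 + 6*5 = -24 + 30 = 6)
Q(u) = 3*u (Q(u) = -(-3)*u = 3*u)
A(y, J) = -J/5 (A(y, J) = J*(-⅕) = -J/5)
T(r, E) = 0 (T(r, E) = 0*(3*6 + 5) = 0*(18 + 5) = 0*23 = 0)
(T(A(4, -4), 4)*0)*(-4) = (0*0)*(-4) = 0*(-4) = 0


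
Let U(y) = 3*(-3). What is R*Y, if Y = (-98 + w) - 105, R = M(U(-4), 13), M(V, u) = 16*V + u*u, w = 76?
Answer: -3175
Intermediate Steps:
U(y) = -9
M(V, u) = u**2 + 16*V (M(V, u) = 16*V + u**2 = u**2 + 16*V)
R = 25 (R = 13**2 + 16*(-9) = 169 - 144 = 25)
Y = -127 (Y = (-98 + 76) - 105 = -22 - 105 = -127)
R*Y = 25*(-127) = -3175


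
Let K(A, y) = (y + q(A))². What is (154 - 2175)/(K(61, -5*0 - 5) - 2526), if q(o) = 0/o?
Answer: 2021/2501 ≈ 0.80808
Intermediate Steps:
q(o) = 0
K(A, y) = y² (K(A, y) = (y + 0)² = y²)
(154 - 2175)/(K(61, -5*0 - 5) - 2526) = (154 - 2175)/((-5*0 - 5)² - 2526) = -2021/((0 - 5)² - 2526) = -2021/((-5)² - 2526) = -2021/(25 - 2526) = -2021/(-2501) = -2021*(-1/2501) = 2021/2501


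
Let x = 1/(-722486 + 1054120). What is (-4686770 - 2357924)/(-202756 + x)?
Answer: 2336260049996/67240783303 ≈ 34.745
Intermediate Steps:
x = 1/331634 ≈ 3.0154e-6
(-4686770 - 2357924)/(-202756 + x) = (-4686770 - 2357924)/(-202756 + 1/331634) = -7044694/(-67240783303/331634) = -7044694*(-331634/67240783303) = 2336260049996/67240783303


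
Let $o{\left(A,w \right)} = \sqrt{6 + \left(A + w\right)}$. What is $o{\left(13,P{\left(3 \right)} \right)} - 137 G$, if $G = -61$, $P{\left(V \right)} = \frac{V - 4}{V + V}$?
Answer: $8357 + \frac{\sqrt{678}}{6} \approx 8361.3$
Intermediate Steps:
$P{\left(V \right)} = \frac{-4 + V}{2 V}$
$o{\left(A,w \right)} = \sqrt{6 + A + w}$
$o{\left(13,P{\left(3 \right)} \right)} - 137 G = \sqrt{6 + 13 + \frac{-4 + 3}{2 \cdot 3}} - -8357 = \sqrt{6 + 13 + \frac{1}{2} \cdot \frac{1}{3} \left(-1\right)} + 8357 = \sqrt{6 + 13 - \frac{1}{6}} + 8357 = \sqrt{\frac{113}{6}} + 8357 = \frac{\sqrt{678}}{6} + 8357 = 8357 + \frac{\sqrt{678}}{6}$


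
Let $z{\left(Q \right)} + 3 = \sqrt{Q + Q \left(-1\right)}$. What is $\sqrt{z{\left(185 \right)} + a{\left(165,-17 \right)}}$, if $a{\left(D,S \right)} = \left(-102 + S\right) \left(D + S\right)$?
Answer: $i \sqrt{17615} \approx 132.72 i$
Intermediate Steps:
$z{\left(Q \right)} = -3$ ($z{\left(Q \right)} = -3 + \sqrt{Q + Q \left(-1\right)} = -3 + \sqrt{Q - Q} = -3 + \sqrt{0} = -3 + 0 = -3$)
$\sqrt{z{\left(185 \right)} + a{\left(165,-17 \right)}} = \sqrt{-3 + \left(\left(-17\right)^{2} - 16830 - -1734 + 165 \left(-17\right)\right)} = \sqrt{-3 + \left(289 - 16830 + 1734 - 2805\right)} = \sqrt{-3 - 17612} = \sqrt{-17615} = i \sqrt{17615}$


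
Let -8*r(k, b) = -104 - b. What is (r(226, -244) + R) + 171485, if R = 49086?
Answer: 441107/2 ≈ 2.2055e+5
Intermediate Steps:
r(k, b) = 13 + b/8 (r(k, b) = -(-104 - b)/8 = 13 + b/8)
(r(226, -244) + R) + 171485 = ((13 + (⅛)*(-244)) + 49086) + 171485 = ((13 - 61/2) + 49086) + 171485 = (-35/2 + 49086) + 171485 = 98137/2 + 171485 = 441107/2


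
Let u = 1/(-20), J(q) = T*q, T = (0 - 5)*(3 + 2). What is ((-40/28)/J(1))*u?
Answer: -1/350 ≈ -0.0028571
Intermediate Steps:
T = -25 (T = -5*5 = -25)
J(q) = -25*q
u = -1/20 ≈ -0.050000
((-40/28)/J(1))*u = ((-40/28)/((-25*1)))*(-1/20) = (-40*1/28/(-25))*(-1/20) = -10/7*(-1/25)*(-1/20) = (2/35)*(-1/20) = -1/350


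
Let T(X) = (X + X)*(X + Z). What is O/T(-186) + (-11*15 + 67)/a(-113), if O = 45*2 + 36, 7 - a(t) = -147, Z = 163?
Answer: -9751/15686 ≈ -0.62164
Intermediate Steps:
a(t) = 154 (a(t) = 7 - 1*(-147) = 7 + 147 = 154)
O = 126 (O = 90 + 36 = 126)
T(X) = 2*X*(163 + X) (T(X) = (X + X)*(X + 163) = (2*X)*(163 + X) = 2*X*(163 + X))
O/T(-186) + (-11*15 + 67)/a(-113) = 126/((2*(-186)*(163 - 186))) + (-11*15 + 67)/154 = 126/((2*(-186)*(-23))) + (-165 + 67)*(1/154) = 126/8556 - 98*1/154 = 126*(1/8556) - 7/11 = 21/1426 - 7/11 = -9751/15686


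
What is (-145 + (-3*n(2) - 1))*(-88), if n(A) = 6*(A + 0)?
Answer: 16016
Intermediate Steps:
n(A) = 6*A
(-145 + (-3*n(2) - 1))*(-88) = (-145 + (-18*2 - 1))*(-88) = (-145 + (-3*12 - 1))*(-88) = (-145 + (-36 - 1))*(-88) = (-145 - 37)*(-88) = -182*(-88) = 16016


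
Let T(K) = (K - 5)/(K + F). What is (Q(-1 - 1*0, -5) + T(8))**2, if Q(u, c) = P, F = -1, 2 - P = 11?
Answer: 3600/49 ≈ 73.469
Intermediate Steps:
P = -9 (P = 2 - 1*11 = 2 - 11 = -9)
T(K) = (-5 + K)/(-1 + K) (T(K) = (K - 5)/(K - 1) = (-5 + K)/(-1 + K))
Q(u, c) = -9
(Q(-1 - 1*0, -5) + T(8))**2 = (-9 + (-5 + 8)/(-1 + 8))**2 = (-9 + 3/7)**2 = (-60/7)**2 = 3600/49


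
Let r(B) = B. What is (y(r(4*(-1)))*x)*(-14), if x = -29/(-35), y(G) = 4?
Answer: -232/5 ≈ -46.400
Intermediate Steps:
x = 29/35 (x = -29*(-1/35) = 29/35 ≈ 0.82857)
(y(r(4*(-1)))*x)*(-14) = (4*(29/35))*(-14) = (116/35)*(-14) = -232/5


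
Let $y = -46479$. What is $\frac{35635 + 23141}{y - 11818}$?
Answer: $- \frac{58776}{58297} \approx -1.0082$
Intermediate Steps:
$\frac{35635 + 23141}{y - 11818} = \frac{35635 + 23141}{-46479 - 11818} = \frac{58776}{-58297} = 58776 \left(- \frac{1}{58297}\right) = - \frac{58776}{58297}$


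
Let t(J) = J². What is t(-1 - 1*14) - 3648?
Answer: -3423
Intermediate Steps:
t(-1 - 1*14) - 3648 = (-1 - 1*14)² - 3648 = (-1 - 14)² - 3648 = (-15)² - 3648 = 225 - 3648 = -3423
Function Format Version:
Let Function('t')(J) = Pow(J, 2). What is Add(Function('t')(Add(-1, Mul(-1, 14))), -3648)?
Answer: -3423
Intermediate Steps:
Add(Function('t')(Add(-1, Mul(-1, 14))), -3648) = Add(Pow(Add(-1, Mul(-1, 14)), 2), -3648) = Add(Pow(Add(-1, -14), 2), -3648) = Add(Pow(-15, 2), -3648) = Add(225, -3648) = -3423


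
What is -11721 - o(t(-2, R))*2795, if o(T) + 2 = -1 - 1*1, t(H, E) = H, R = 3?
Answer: -541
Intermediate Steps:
o(T) = -4 (o(T) = -2 + (-1 - 1*1) = -2 + (-1 - 1) = -2 - 2 = -4)
-11721 - o(t(-2, R))*2795 = -11721 - (-4)*2795 = -11721 - 1*(-11180) = -11721 + 11180 = -541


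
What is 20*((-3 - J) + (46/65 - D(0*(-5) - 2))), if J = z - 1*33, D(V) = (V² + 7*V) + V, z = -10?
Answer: 13704/13 ≈ 1054.2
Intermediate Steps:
D(V) = V² + 8*V
J = -43 (J = -10 - 1*33 = -10 - 33 = -43)
20*((-3 - J) + (46/65 - D(0*(-5) - 2))) = 20*((-3 - 1*(-43)) + (46/65 - (0*(-5) - 2)*(8 + (0*(-5) - 2)))) = 20*((-3 + 43) + (46*(1/65) - (0 - 2)*(8 + (0 - 2)))) = 20*(40 + (46/65 - (-2)*(8 - 2))) = 20*(40 + (46/65 - (-2)*6)) = 20*(40 + (46/65 - 1*(-12))) = 20*(40 + (46/65 + 12)) = 20*(40 + 826/65) = 20*(3426/65) = 13704/13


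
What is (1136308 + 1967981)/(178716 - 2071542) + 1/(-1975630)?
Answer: -170359121386/103875661955 ≈ -1.6400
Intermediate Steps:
(1136308 + 1967981)/(178716 - 2071542) + 1/(-1975630) = 3104289/(-1892826) - 1/1975630 = 3104289*(-1/1892826) - 1/1975630 = -344921/210314 - 1/1975630 = -170359121386/103875661955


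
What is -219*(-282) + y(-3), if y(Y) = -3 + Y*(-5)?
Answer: 61770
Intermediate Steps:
y(Y) = -3 - 5*Y
-219*(-282) + y(-3) = -219*(-282) + (-3 - 5*(-3)) = 61758 + (-3 + 15) = 61758 + 12 = 61770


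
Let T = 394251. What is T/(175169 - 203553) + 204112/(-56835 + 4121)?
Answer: -13288031111/748117088 ≈ -17.762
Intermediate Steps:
T/(175169 - 203553) + 204112/(-56835 + 4121) = 394251/(175169 - 203553) + 204112/(-56835 + 4121) = 394251/(-28384) + 204112/(-52714) = 394251*(-1/28384) + 204112*(-1/52714) = -394251/28384 - 102056/26357 = -13288031111/748117088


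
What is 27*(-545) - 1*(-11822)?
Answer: -2893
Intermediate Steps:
27*(-545) - 1*(-11822) = -14715 + 11822 = -2893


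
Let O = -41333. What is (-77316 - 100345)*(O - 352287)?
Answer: 69930922820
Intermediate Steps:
(-77316 - 100345)*(O - 352287) = (-77316 - 100345)*(-41333 - 352287) = -177661*(-393620) = 69930922820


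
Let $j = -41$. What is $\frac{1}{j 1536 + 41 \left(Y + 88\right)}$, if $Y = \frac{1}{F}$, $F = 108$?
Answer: $- \frac{108}{6411703} \approx -1.6844 \cdot 10^{-5}$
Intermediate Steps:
$Y = \frac{1}{108} \approx 0.0092593$
$\frac{1}{j 1536 + 41 \left(Y + 88\right)} = \frac{1}{\left(-41\right) 1536 + 41 \left(\frac{1}{108} + 88\right)} = \frac{1}{-62976 + 41 \cdot \frac{9505}{108}} = \frac{1}{-62976 + \frac{389705}{108}} = \frac{1}{- \frac{6411703}{108}} = - \frac{108}{6411703}$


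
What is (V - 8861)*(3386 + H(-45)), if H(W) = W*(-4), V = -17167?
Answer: -92815848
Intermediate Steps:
H(W) = -4*W
(V - 8861)*(3386 + H(-45)) = (-17167 - 8861)*(3386 - 4*(-45)) = -26028*(3386 + 180) = -26028*3566 = -92815848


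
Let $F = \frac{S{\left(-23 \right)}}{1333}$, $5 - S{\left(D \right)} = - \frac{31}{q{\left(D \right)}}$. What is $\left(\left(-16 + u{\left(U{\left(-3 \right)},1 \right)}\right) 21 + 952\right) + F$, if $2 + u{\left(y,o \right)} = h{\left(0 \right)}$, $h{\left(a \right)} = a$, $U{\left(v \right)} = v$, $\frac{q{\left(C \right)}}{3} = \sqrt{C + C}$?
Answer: $\frac{765147}{1333} - \frac{i \sqrt{46}}{5934} \approx 574.0 - 0.001143 i$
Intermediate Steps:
$q{\left(C \right)} = 3 \sqrt{2} \sqrt{C}$ ($q{\left(C \right)} = 3 \sqrt{C + C} = 3 \sqrt{2 C} = 3 \sqrt{2} \sqrt{C}$)
$u{\left(y,o \right)} = -2$ ($u{\left(y,o \right)} = -2 + 0 = -2$)
$S{\left(D \right)} = 5 + \frac{31 \sqrt{2}}{6 \sqrt{D}}$ ($S{\left(D \right)} = 5 - - \frac{31}{3 \sqrt{2} \sqrt{D}} = 5 - - 31 \frac{\sqrt{2}}{6 \sqrt{D}} = 5 - - \frac{31 \sqrt{2}}{6 \sqrt{D}} = 5 + \frac{31 \sqrt{2}}{6 \sqrt{D}}$)
$F = \frac{5}{1333} - \frac{i \sqrt{46}}{5934}$ ($F = \frac{5 + \frac{31 \sqrt{2}}{6 i \sqrt{23}}}{1333} = \left(5 + \frac{31 \sqrt{2} \left(- \frac{i \sqrt{23}}{23}\right)}{6}\right) \frac{1}{1333} = \left(5 - \frac{31 i \sqrt{46}}{138}\right) \frac{1}{1333} = \frac{5}{1333} - \frac{i \sqrt{46}}{5934} \approx 0.0037509 - 0.001143 i$)
$\left(\left(-16 + u{\left(U{\left(-3 \right)},1 \right)}\right) 21 + 952\right) + F = \left(\left(-16 - 2\right) 21 + 952\right) + \left(\frac{5}{1333} - \frac{i \sqrt{46}}{5934}\right) = \left(\left(-18\right) 21 + 952\right) + \left(\frac{5}{1333} - \frac{i \sqrt{46}}{5934}\right) = \left(-378 + 952\right) + \left(\frac{5}{1333} - \frac{i \sqrt{46}}{5934}\right) = 574 + \left(\frac{5}{1333} - \frac{i \sqrt{46}}{5934}\right) = \frac{765147}{1333} - \frac{i \sqrt{46}}{5934}$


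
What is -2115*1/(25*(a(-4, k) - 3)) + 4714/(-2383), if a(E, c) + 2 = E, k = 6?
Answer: 88431/11915 ≈ 7.4218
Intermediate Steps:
a(E, c) = -2 + E
-2115*1/(25*(a(-4, k) - 3)) + 4714/(-2383) = -2115*1/(25*((-2 - 4) - 3)) + 4714/(-2383) = -2115*1/(25*(-6 - 3)) + 4714*(-1/2383) = -2115/((-9*25)) - 4714/2383 = -2115/(-225) - 4714/2383 = -2115*(-1/225) - 4714/2383 = 47/5 - 4714/2383 = 88431/11915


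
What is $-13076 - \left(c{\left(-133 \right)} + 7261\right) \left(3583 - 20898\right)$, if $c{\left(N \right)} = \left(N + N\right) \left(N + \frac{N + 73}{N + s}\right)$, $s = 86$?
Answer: $\frac{34422869423}{47} \approx 7.324 \cdot 10^{8}$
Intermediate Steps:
$c{\left(N \right)} = 2 N \left(N + \frac{73 + N}{86 + N}\right)$ ($c{\left(N \right)} = \left(N + N\right) \left(N + \frac{N + 73}{N + 86}\right) = 2 N \left(N + \frac{73 + N}{86 + N}\right)$)
$-13076 - \left(c{\left(-133 \right)} + 7261\right) \left(3583 - 20898\right) = -13076 - \left(2 \left(-133\right) \frac{1}{86 - 133} \left(73 + \left(-133\right)^{2} + 87 \left(-133\right)\right) + 7261\right) \left(3583 - 20898\right) = -13076 - \left(2 \left(-133\right) \frac{1}{-47} \left(73 + 17689 - 11571\right) + 7261\right) \left(-17315\right) = -13076 - \left(2 \left(-133\right) \left(- \frac{1}{47}\right) 6191 + 7261\right) \left(-17315\right) = -13076 - \left(\frac{1646806}{47} + 7261\right) \left(-17315\right) = -13076 - \frac{1988073}{47} \left(-17315\right) = -13076 - - \frac{34423483995}{47} = -13076 + \frac{34423483995}{47} = \frac{34422869423}{47}$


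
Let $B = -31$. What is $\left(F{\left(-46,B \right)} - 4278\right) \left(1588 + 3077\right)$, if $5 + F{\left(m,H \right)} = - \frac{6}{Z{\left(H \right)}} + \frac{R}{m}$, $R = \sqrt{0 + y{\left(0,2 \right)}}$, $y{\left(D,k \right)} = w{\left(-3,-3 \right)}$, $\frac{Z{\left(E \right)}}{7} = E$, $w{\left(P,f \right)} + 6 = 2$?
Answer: $- \frac{4335674325}{217} - \frac{4665 i}{23} \approx -1.998 \cdot 10^{7} - 202.83 i$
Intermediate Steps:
$w{\left(P,f \right)} = -4$ ($w{\left(P,f \right)} = -6 + 2 = -4$)
$Z{\left(E \right)} = 7 E$
$y{\left(D,k \right)} = -4$
$R = 2 i$ ($R = \sqrt{0 - 4} = \sqrt{-4} = 2 i \approx 2.0 i$)
$F{\left(m,H \right)} = -5 - \frac{6}{7 H} + \frac{2 i}{m}$ ($F{\left(m,H \right)} = -5 + \left(- \frac{6}{7 H} + \frac{2 i}{m}\right) = -5 - \frac{6}{7 H} + \frac{2 i}{m}$)
$\left(F{\left(-46,B \right)} - 4278\right) \left(1588 + 3077\right) = \left(\left(-5 - \frac{6}{7 \left(-31\right)} + \frac{2 i}{-46}\right) - 4278\right) \left(1588 + 3077\right) = \left(\left(-5 - - \frac{6}{217} + 2 i \left(- \frac{1}{46}\right)\right) - 4278\right) 4665 = \left(\left(-5 + \frac{6}{217} - \frac{i}{23}\right) - 4278\right) 4665 = \left(\left(- \frac{1079}{217} - \frac{i}{23}\right) - 4278\right) 4665 = \left(- \frac{929405}{217} - \frac{i}{23}\right) 4665 = - \frac{4335674325}{217} - \frac{4665 i}{23}$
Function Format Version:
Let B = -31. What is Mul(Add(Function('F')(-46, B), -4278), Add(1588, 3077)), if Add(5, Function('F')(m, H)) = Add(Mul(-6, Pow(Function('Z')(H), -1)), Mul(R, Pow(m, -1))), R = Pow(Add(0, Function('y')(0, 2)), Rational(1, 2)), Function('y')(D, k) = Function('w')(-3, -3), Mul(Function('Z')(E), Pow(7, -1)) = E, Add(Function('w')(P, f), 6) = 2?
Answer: Add(Rational(-4335674325, 217), Mul(Rational(-4665, 23), I)) ≈ Add(-1.9980e+7, Mul(-202.83, I))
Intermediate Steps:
Function('w')(P, f) = -4 (Function('w')(P, f) = Add(-6, 2) = -4)
Function('Z')(E) = Mul(7, E)
Function('y')(D, k) = -4
R = Mul(2, I) (R = Pow(Add(0, -4), Rational(1, 2)) = Pow(-4, Rational(1, 2)) = Mul(2, I) ≈ Mul(2.0000, I))
Function('F')(m, H) = Add(-5, Mul(Rational(-6, 7), Pow(H, -1)), Mul(2, I, Pow(m, -1))) (Function('F')(m, H) = Add(-5, Add(Mul(-6, Pow(Mul(7, H), -1)), Mul(Mul(2, I), Pow(m, -1)))) = Add(-5, Add(Mul(-6, Mul(Rational(1, 7), Pow(H, -1))), Mul(2, I, Pow(m, -1)))) = Add(-5, Add(Mul(Rational(-6, 7), Pow(H, -1)), Mul(2, I, Pow(m, -1)))) = Add(-5, Mul(Rational(-6, 7), Pow(H, -1)), Mul(2, I, Pow(m, -1))))
Mul(Add(Function('F')(-46, B), -4278), Add(1588, 3077)) = Mul(Add(Add(-5, Mul(Rational(-6, 7), Pow(-31, -1)), Mul(2, I, Pow(-46, -1))), -4278), Add(1588, 3077)) = Mul(Add(Add(-5, Mul(Rational(-6, 7), Rational(-1, 31)), Mul(2, I, Rational(-1, 46))), -4278), 4665) = Mul(Add(Add(-5, Rational(6, 217), Mul(Rational(-1, 23), I)), -4278), 4665) = Mul(Add(Add(Rational(-1079, 217), Mul(Rational(-1, 23), I)), -4278), 4665) = Mul(Add(Rational(-929405, 217), Mul(Rational(-1, 23), I)), 4665) = Add(Rational(-4335674325, 217), Mul(Rational(-4665, 23), I))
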